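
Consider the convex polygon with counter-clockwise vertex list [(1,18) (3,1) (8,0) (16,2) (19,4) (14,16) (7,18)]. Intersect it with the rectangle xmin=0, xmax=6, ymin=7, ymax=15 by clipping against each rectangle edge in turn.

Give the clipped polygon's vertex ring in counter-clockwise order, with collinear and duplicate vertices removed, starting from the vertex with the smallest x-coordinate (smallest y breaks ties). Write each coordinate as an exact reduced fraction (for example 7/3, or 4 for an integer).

1. After x ≥ 0: [(1,18) (3,1) (8,0) (16,2) (19,4) (14,16) (7,18)]
2. After x ≤ 6: [(6,18) (1,18) (3,1) (6,2/5)]
3. After y ≥ 7: [(6,7) (6,18) (1,18) (39/17,7)]
4. After y ≤ 15: [(6,7) (6,15) (23/17,15) (39/17,7)]
5. Canonical ring: [(23/17,15) (39/17,7) (6,7) (6,15)]

Clipped polygon: [(23/17,15) (39/17,7) (6,7) (6,15)]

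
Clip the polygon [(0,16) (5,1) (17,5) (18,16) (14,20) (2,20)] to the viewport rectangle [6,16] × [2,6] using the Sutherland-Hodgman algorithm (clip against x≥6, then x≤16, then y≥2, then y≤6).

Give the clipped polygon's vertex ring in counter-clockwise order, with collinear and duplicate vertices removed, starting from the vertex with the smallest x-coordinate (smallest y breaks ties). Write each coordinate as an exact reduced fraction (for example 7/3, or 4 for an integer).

Clipped polygon: [(6,2) (8,2) (16,14/3) (16,6) (6,6)]

1. After x ≥ 6: [(6,4/3) (17,5) (18,16) (14,20) (6,20)]
2. After x ≤ 16: [(6,4/3) (16,14/3) (16,18) (14,20) (6,20)]
3. After y ≥ 2: [(6,2) (8,2) (16,14/3) (16,18) (14,20) (6,20)]
4. After y ≤ 6: [(6,6) (6,2) (8,2) (16,14/3) (16,6)]
5. Canonical ring: [(6,2) (8,2) (16,14/3) (16,6) (6,6)]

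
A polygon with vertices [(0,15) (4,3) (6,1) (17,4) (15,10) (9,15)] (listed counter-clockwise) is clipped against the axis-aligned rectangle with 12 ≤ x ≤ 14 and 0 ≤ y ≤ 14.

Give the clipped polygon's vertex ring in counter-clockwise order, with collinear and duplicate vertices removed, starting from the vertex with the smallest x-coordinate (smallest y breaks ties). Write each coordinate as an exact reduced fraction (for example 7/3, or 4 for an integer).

Clipped polygon: [(12,29/11) (14,35/11) (14,65/6) (12,25/2)]

1. After x ≥ 12: [(12,29/11) (17,4) (15,10) (12,25/2)]
2. After x ≤ 14: [(12,29/11) (14,35/11) (14,65/6) (12,25/2)]
3. After y ≥ 0: [(12,29/11) (14,35/11) (14,65/6) (12,25/2)]
4. After y ≤ 14: [(12,29/11) (14,35/11) (14,65/6) (12,25/2)]
5. Canonical ring: [(12,29/11) (14,35/11) (14,65/6) (12,25/2)]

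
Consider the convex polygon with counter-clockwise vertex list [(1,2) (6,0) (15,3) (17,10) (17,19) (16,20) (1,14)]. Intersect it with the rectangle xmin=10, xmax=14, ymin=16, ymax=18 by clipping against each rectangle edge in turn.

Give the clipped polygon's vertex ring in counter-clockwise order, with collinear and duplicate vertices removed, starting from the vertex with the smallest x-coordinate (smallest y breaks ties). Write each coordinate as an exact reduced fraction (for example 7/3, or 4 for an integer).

1. After x ≥ 10: [(10,4/3) (15,3) (17,10) (17,19) (16,20) (10,88/5)]
2. After x ≤ 14: [(10,4/3) (14,8/3) (14,96/5) (10,88/5)]
3. After y ≥ 16: [(10,16) (14,16) (14,96/5) (10,88/5)]
4. After y ≤ 18: [(10,16) (14,16) (14,18) (11,18) (10,88/5)]
5. Canonical ring: [(10,16) (14,16) (14,18) (11,18) (10,88/5)]

Clipped polygon: [(10,16) (14,16) (14,18) (11,18) (10,88/5)]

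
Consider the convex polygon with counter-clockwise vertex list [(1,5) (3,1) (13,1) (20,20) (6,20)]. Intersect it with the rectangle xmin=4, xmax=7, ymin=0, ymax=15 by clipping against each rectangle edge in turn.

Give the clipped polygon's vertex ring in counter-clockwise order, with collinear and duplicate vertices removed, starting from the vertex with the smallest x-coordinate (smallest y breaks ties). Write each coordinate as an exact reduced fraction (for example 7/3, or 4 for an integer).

Clipped polygon: [(4,1) (7,1) (7,15) (13/3,15) (4,14)]

1. After x ≥ 4: [(4,14) (4,1) (13,1) (20,20) (6,20)]
2. After x ≤ 7: [(4,14) (4,1) (7,1) (7,20) (6,20)]
3. After y ≥ 0: [(4,14) (4,1) (7,1) (7,20) (6,20)]
4. After y ≤ 15: [(13/3,15) (4,14) (4,1) (7,1) (7,15)]
5. Canonical ring: [(4,1) (7,1) (7,15) (13/3,15) (4,14)]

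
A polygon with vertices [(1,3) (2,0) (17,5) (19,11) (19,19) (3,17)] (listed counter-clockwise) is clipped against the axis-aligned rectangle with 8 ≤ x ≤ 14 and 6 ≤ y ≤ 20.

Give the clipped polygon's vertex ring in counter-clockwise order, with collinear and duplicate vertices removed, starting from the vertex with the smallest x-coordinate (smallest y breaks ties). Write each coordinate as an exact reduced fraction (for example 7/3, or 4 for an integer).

Clipped polygon: [(8,6) (14,6) (14,147/8) (8,141/8)]

1. After x ≥ 8: [(8,2) (17,5) (19,11) (19,19) (8,141/8)]
2. After x ≤ 14: [(8,2) (14,4) (14,147/8) (8,141/8)]
3. After y ≥ 6: [(8,6) (14,6) (14,147/8) (8,141/8)]
4. After y ≤ 20: [(8,6) (14,6) (14,147/8) (8,141/8)]
5. Canonical ring: [(8,6) (14,6) (14,147/8) (8,141/8)]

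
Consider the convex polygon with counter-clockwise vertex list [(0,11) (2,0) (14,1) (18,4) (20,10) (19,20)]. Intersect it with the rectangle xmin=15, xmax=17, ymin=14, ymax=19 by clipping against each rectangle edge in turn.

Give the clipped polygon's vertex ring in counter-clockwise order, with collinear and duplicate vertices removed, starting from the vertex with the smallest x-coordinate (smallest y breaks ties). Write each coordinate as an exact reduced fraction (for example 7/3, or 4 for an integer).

Clipped polygon: [(15,14) (17,14) (17,19) (152/9,19) (15,344/19)]

1. After x ≥ 15: [(15,344/19) (15,7/4) (18,4) (20,10) (19,20)]
2. After x ≤ 17: [(17,362/19) (15,344/19) (15,7/4) (17,13/4)]
3. After y ≥ 14: [(17,14) (17,362/19) (15,344/19) (15,14)]
4. After y ≤ 19: [(17,14) (17,19) (152/9,19) (15,344/19) (15,14)]
5. Canonical ring: [(15,14) (17,14) (17,19) (152/9,19) (15,344/19)]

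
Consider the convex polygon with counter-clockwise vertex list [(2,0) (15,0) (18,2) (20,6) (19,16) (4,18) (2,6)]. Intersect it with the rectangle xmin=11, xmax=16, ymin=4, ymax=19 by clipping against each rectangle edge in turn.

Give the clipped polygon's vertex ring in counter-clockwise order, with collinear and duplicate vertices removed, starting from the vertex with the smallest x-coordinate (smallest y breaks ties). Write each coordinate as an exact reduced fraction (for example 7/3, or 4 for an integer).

1. After x ≥ 11: [(11,0) (15,0) (18,2) (20,6) (19,16) (11,256/15)]
2. After x ≤ 16: [(11,0) (15,0) (16,2/3) (16,82/5) (11,256/15)]
3. After y ≥ 4: [(11,4) (16,4) (16,82/5) (11,256/15)]
4. After y ≤ 19: [(11,4) (16,4) (16,82/5) (11,256/15)]
5. Canonical ring: [(11,4) (16,4) (16,82/5) (11,256/15)]

Clipped polygon: [(11,4) (16,4) (16,82/5) (11,256/15)]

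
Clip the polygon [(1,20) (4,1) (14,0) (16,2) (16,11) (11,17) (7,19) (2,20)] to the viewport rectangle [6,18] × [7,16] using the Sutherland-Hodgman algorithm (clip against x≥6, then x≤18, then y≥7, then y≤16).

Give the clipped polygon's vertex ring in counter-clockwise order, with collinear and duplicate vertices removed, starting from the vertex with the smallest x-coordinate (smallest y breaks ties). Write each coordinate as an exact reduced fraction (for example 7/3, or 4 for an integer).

1. After x ≥ 6: [(6,4/5) (14,0) (16,2) (16,11) (11,17) (7,19) (6,96/5)]
2. After x ≤ 18: [(6,4/5) (14,0) (16,2) (16,11) (11,17) (7,19) (6,96/5)]
3. After y ≥ 7: [(6,7) (16,7) (16,11) (11,17) (7,19) (6,96/5)]
4. After y ≤ 16: [(6,16) (6,7) (16,7) (16,11) (71/6,16)]
5. Canonical ring: [(6,7) (16,7) (16,11) (71/6,16) (6,16)]

Clipped polygon: [(6,7) (16,7) (16,11) (71/6,16) (6,16)]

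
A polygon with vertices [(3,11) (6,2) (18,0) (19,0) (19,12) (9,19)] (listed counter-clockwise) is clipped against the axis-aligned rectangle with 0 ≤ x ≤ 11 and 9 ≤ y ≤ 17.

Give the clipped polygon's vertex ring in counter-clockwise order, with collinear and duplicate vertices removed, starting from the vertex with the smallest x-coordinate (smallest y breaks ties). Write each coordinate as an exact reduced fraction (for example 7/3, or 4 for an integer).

1. After x ≥ 0: [(3,11) (6,2) (18,0) (19,0) (19,12) (9,19)]
2. After x ≤ 11: [(3,11) (6,2) (11,7/6) (11,88/5) (9,19)]
3. After y ≥ 9: [(3,11) (11/3,9) (11,9) (11,88/5) (9,19)]
4. After y ≤ 17: [(15/2,17) (3,11) (11/3,9) (11,9) (11,17)]
5. Canonical ring: [(3,11) (11/3,9) (11,9) (11,17) (15/2,17)]

Clipped polygon: [(3,11) (11/3,9) (11,9) (11,17) (15/2,17)]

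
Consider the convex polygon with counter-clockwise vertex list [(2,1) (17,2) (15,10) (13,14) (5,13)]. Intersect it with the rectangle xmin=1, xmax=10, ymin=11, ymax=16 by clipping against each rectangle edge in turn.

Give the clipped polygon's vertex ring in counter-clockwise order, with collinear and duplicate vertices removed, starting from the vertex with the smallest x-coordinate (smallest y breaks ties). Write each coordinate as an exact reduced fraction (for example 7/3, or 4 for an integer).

Clipped polygon: [(9/2,11) (10,11) (10,109/8) (5,13)]

1. After x ≥ 1: [(2,1) (17,2) (15,10) (13,14) (5,13)]
2. After x ≤ 10: [(2,1) (10,23/15) (10,109/8) (5,13)]
3. After y ≥ 11: [(9/2,11) (10,11) (10,109/8) (5,13)]
4. After y ≤ 16: [(9/2,11) (10,11) (10,109/8) (5,13)]
5. Canonical ring: [(9/2,11) (10,11) (10,109/8) (5,13)]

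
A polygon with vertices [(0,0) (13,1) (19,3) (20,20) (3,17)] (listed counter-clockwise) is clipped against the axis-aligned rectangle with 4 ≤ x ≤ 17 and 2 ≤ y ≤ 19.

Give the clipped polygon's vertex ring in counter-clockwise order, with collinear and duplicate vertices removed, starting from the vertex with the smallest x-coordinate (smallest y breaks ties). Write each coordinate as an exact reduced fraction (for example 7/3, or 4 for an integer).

1. After x ≥ 4: [(4,4/13) (13,1) (19,3) (20,20) (4,292/17)]
2. After x ≤ 17: [(4,4/13) (13,1) (17,7/3) (17,331/17) (4,292/17)]
3. After y ≥ 2: [(4,2) (16,2) (17,7/3) (17,331/17) (4,292/17)]
4. After y ≤ 19: [(4,2) (16,2) (17,7/3) (17,19) (43/3,19) (4,292/17)]
5. Canonical ring: [(4,2) (16,2) (17,7/3) (17,19) (43/3,19) (4,292/17)]

Clipped polygon: [(4,2) (16,2) (17,7/3) (17,19) (43/3,19) (4,292/17)]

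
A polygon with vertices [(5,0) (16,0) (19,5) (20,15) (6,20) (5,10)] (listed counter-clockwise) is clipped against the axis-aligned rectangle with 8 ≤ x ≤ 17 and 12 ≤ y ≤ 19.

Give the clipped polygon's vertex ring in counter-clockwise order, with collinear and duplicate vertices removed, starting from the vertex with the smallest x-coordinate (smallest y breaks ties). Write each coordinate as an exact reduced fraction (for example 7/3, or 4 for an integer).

Clipped polygon: [(8,12) (17,12) (17,225/14) (44/5,19) (8,19)]

1. After x ≥ 8: [(8,0) (16,0) (19,5) (20,15) (8,135/7)]
2. After x ≤ 17: [(8,0) (16,0) (17,5/3) (17,225/14) (8,135/7)]
3. After y ≥ 12: [(8,12) (17,12) (17,225/14) (8,135/7)]
4. After y ≤ 19: [(8,19) (8,12) (17,12) (17,225/14) (44/5,19)]
5. Canonical ring: [(8,12) (17,12) (17,225/14) (44/5,19) (8,19)]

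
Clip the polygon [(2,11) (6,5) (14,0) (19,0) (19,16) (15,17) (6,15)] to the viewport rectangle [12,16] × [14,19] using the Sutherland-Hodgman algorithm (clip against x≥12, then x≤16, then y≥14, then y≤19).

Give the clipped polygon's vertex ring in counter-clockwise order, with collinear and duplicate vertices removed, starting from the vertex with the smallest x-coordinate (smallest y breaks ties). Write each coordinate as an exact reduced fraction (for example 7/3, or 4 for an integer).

Clipped polygon: [(12,14) (16,14) (16,67/4) (15,17) (12,49/3)]

1. After x ≥ 12: [(12,5/4) (14,0) (19,0) (19,16) (15,17) (12,49/3)]
2. After x ≤ 16: [(12,5/4) (14,0) (16,0) (16,67/4) (15,17) (12,49/3)]
3. After y ≥ 14: [(12,14) (16,14) (16,67/4) (15,17) (12,49/3)]
4. After y ≤ 19: [(12,14) (16,14) (16,67/4) (15,17) (12,49/3)]
5. Canonical ring: [(12,14) (16,14) (16,67/4) (15,17) (12,49/3)]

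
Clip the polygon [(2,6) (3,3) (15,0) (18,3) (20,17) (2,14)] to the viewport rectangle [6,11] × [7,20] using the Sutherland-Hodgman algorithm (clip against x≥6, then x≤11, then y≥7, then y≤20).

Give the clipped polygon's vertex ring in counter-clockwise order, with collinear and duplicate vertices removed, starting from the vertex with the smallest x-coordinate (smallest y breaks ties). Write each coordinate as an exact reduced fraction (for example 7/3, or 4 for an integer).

Clipped polygon: [(6,7) (11,7) (11,31/2) (6,44/3)]

1. After x ≥ 6: [(6,9/4) (15,0) (18,3) (20,17) (6,44/3)]
2. After x ≤ 11: [(6,9/4) (11,1) (11,31/2) (6,44/3)]
3. After y ≥ 7: [(6,7) (11,7) (11,31/2) (6,44/3)]
4. After y ≤ 20: [(6,7) (11,7) (11,31/2) (6,44/3)]
5. Canonical ring: [(6,7) (11,7) (11,31/2) (6,44/3)]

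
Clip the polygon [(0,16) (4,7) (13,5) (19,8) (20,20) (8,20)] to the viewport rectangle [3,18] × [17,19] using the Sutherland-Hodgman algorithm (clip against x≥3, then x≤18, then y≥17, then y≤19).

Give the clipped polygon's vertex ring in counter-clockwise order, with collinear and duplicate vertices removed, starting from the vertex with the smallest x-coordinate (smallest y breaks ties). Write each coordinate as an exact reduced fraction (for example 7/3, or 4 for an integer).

1. After x ≥ 3: [(3,35/2) (3,37/4) (4,7) (13,5) (19,8) (20,20) (8,20)]
2. After x ≤ 18: [(3,35/2) (3,37/4) (4,7) (13,5) (18,15/2) (18,20) (8,20)]
3. After y ≥ 17: [(3,35/2) (3,17) (18,17) (18,20) (8,20)]
4. After y ≤ 19: [(6,19) (3,35/2) (3,17) (18,17) (18,19)]
5. Canonical ring: [(3,17) (18,17) (18,19) (6,19) (3,35/2)]

Clipped polygon: [(3,17) (18,17) (18,19) (6,19) (3,35/2)]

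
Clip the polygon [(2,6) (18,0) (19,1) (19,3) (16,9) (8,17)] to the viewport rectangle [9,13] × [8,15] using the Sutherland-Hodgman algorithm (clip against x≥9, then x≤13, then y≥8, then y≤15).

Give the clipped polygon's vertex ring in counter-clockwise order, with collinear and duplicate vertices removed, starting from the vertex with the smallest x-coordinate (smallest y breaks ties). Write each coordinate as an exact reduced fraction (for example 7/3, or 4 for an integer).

1. After x ≥ 9: [(9,27/8) (18,0) (19,1) (19,3) (16,9) (9,16)]
2. After x ≤ 13: [(9,27/8) (13,15/8) (13,12) (9,16)]
3. After y ≥ 8: [(9,8) (13,8) (13,12) (9,16)]
4. After y ≤ 15: [(9,15) (9,8) (13,8) (13,12) (10,15)]
5. Canonical ring: [(9,8) (13,8) (13,12) (10,15) (9,15)]

Clipped polygon: [(9,8) (13,8) (13,12) (10,15) (9,15)]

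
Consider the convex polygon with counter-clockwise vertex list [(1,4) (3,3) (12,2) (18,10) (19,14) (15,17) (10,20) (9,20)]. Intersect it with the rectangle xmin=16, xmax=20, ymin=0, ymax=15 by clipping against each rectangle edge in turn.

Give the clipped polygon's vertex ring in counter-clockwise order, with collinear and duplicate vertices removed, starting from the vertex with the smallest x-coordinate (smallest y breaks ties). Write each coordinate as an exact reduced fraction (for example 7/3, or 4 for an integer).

1. After x ≥ 16: [(16,22/3) (18,10) (19,14) (16,65/4)]
2. After x ≤ 20: [(16,22/3) (18,10) (19,14) (16,65/4)]
3. After y ≥ 0: [(16,22/3) (18,10) (19,14) (16,65/4)]
4. After y ≤ 15: [(16,15) (16,22/3) (18,10) (19,14) (53/3,15)]
5. Canonical ring: [(16,22/3) (18,10) (19,14) (53/3,15) (16,15)]

Clipped polygon: [(16,22/3) (18,10) (19,14) (53/3,15) (16,15)]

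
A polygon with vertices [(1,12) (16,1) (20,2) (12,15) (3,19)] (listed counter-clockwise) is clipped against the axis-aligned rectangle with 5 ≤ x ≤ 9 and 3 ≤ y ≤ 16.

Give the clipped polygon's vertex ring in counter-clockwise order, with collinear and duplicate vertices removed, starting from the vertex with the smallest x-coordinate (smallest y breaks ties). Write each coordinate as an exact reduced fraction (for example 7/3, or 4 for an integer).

1. After x ≥ 5: [(5,136/15) (16,1) (20,2) (12,15) (5,163/9)]
2. After x ≤ 9: [(5,136/15) (9,92/15) (9,49/3) (5,163/9)]
3. After y ≥ 3: [(5,136/15) (9,92/15) (9,49/3) (5,163/9)]
4. After y ≤ 16: [(5,16) (5,136/15) (9,92/15) (9,16)]
5. Canonical ring: [(5,136/15) (9,92/15) (9,16) (5,16)]

Clipped polygon: [(5,136/15) (9,92/15) (9,16) (5,16)]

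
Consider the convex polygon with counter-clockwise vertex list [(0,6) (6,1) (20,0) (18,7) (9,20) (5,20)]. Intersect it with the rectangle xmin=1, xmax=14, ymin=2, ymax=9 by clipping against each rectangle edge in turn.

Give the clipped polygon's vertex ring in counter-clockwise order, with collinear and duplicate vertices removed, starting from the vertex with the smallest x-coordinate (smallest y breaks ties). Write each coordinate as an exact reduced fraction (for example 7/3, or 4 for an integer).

Clipped polygon: [(1,31/6) (24/5,2) (14,2) (14,9) (15/14,9) (1,44/5)]

1. After x ≥ 1: [(1,44/5) (1,31/6) (6,1) (20,0) (18,7) (9,20) (5,20)]
2. After x ≤ 14: [(1,44/5) (1,31/6) (6,1) (14,3/7) (14,115/9) (9,20) (5,20)]
3. After y ≥ 2: [(1,44/5) (1,31/6) (24/5,2) (14,2) (14,115/9) (9,20) (5,20)]
4. After y ≤ 9: [(15/14,9) (1,44/5) (1,31/6) (24/5,2) (14,2) (14,9)]
5. Canonical ring: [(1,31/6) (24/5,2) (14,2) (14,9) (15/14,9) (1,44/5)]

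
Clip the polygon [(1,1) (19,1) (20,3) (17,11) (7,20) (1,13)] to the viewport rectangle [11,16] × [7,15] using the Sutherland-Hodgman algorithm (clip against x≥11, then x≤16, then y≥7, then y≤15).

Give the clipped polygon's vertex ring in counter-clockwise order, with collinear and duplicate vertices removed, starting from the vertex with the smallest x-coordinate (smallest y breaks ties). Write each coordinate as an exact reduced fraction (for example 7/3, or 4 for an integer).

1. After x ≥ 11: [(11,1) (19,1) (20,3) (17,11) (11,82/5)]
2. After x ≤ 16: [(11,1) (16,1) (16,119/10) (11,82/5)]
3. After y ≥ 7: [(11,7) (16,7) (16,119/10) (11,82/5)]
4. After y ≤ 15: [(11,15) (11,7) (16,7) (16,119/10) (113/9,15)]
5. Canonical ring: [(11,7) (16,7) (16,119/10) (113/9,15) (11,15)]

Clipped polygon: [(11,7) (16,7) (16,119/10) (113/9,15) (11,15)]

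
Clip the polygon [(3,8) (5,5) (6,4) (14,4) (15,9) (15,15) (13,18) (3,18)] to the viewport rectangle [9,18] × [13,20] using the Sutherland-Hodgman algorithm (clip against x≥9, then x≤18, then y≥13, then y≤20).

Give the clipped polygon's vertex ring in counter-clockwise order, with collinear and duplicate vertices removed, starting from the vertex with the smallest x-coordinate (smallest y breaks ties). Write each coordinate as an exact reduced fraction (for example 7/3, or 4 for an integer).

1. After x ≥ 9: [(9,4) (14,4) (15,9) (15,15) (13,18) (9,18)]
2. After x ≤ 18: [(9,4) (14,4) (15,9) (15,15) (13,18) (9,18)]
3. After y ≥ 13: [(9,13) (15,13) (15,15) (13,18) (9,18)]
4. After y ≤ 20: [(9,13) (15,13) (15,15) (13,18) (9,18)]
5. Canonical ring: [(9,13) (15,13) (15,15) (13,18) (9,18)]

Clipped polygon: [(9,13) (15,13) (15,15) (13,18) (9,18)]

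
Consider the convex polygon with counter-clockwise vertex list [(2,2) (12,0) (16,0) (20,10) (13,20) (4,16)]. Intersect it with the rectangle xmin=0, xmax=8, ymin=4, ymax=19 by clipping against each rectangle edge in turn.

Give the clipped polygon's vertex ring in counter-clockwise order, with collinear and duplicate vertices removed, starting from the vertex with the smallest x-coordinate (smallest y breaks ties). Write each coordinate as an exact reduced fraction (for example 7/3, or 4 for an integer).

Clipped polygon: [(16/7,4) (8,4) (8,160/9) (4,16)]

1. After x ≥ 0: [(2,2) (12,0) (16,0) (20,10) (13,20) (4,16)]
2. After x ≤ 8: [(2,2) (8,4/5) (8,160/9) (4,16)]
3. After y ≥ 4: [(16/7,4) (8,4) (8,160/9) (4,16)]
4. After y ≤ 19: [(16/7,4) (8,4) (8,160/9) (4,16)]
5. Canonical ring: [(16/7,4) (8,4) (8,160/9) (4,16)]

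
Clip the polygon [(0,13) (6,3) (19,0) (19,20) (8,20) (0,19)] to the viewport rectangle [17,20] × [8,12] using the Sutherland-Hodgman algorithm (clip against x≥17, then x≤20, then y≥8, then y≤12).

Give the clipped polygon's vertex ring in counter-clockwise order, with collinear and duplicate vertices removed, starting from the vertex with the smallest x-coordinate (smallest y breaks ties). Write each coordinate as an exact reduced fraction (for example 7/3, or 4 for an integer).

1. After x ≥ 17: [(17,6/13) (19,0) (19,20) (17,20)]
2. After x ≤ 20: [(17,6/13) (19,0) (19,20) (17,20)]
3. After y ≥ 8: [(17,8) (19,8) (19,20) (17,20)]
4. After y ≤ 12: [(17,12) (17,8) (19,8) (19,12)]
5. Canonical ring: [(17,8) (19,8) (19,12) (17,12)]

Clipped polygon: [(17,8) (19,8) (19,12) (17,12)]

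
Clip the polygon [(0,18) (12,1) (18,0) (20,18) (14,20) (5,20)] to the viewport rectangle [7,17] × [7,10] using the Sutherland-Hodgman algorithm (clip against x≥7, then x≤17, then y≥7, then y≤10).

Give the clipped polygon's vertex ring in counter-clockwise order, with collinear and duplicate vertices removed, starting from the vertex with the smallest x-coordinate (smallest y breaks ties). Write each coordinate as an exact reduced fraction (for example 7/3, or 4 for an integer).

1. After x ≥ 7: [(7,97/12) (12,1) (18,0) (20,18) (14,20) (7,20)]
2. After x ≤ 17: [(7,97/12) (12,1) (17,1/6) (17,19) (14,20) (7,20)]
3. After y ≥ 7: [(7,97/12) (132/17,7) (17,7) (17,19) (14,20) (7,20)]
4. After y ≤ 10: [(7,10) (7,97/12) (132/17,7) (17,7) (17,10)]
5. Canonical ring: [(7,97/12) (132/17,7) (17,7) (17,10) (7,10)]

Clipped polygon: [(7,97/12) (132/17,7) (17,7) (17,10) (7,10)]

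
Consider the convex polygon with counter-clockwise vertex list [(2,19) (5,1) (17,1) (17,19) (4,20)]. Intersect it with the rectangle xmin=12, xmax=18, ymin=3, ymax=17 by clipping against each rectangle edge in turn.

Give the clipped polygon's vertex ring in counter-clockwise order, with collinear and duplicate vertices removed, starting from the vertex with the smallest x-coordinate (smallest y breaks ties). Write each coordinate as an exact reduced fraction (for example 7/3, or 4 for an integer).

1. After x ≥ 12: [(12,1) (17,1) (17,19) (12,252/13)]
2. After x ≤ 18: [(12,1) (17,1) (17,19) (12,252/13)]
3. After y ≥ 3: [(12,3) (17,3) (17,19) (12,252/13)]
4. After y ≤ 17: [(12,17) (12,3) (17,3) (17,17)]
5. Canonical ring: [(12,3) (17,3) (17,17) (12,17)]

Clipped polygon: [(12,3) (17,3) (17,17) (12,17)]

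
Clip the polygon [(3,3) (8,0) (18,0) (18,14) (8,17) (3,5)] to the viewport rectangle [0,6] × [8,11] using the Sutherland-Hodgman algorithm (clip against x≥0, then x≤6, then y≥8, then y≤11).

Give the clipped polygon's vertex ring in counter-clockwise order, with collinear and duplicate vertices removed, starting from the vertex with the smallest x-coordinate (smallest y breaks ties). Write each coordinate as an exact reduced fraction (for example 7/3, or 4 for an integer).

Clipped polygon: [(17/4,8) (6,8) (6,11) (11/2,11)]

1. After x ≥ 0: [(3,3) (8,0) (18,0) (18,14) (8,17) (3,5)]
2. After x ≤ 6: [(3,3) (6,6/5) (6,61/5) (3,5)]
3. After y ≥ 8: [(6,8) (6,61/5) (17/4,8)]
4. After y ≤ 11: [(6,8) (6,11) (11/2,11) (17/4,8)]
5. Canonical ring: [(17/4,8) (6,8) (6,11) (11/2,11)]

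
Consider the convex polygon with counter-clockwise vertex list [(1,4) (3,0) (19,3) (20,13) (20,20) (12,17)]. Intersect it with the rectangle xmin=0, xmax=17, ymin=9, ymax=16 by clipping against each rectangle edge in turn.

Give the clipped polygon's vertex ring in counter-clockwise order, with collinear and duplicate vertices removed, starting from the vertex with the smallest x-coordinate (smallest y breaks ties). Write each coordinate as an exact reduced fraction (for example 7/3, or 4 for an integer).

Clipped polygon: [(68/13,9) (17,9) (17,16) (145/13,16)]

1. After x ≥ 0: [(1,4) (3,0) (19,3) (20,13) (20,20) (12,17)]
2. After x ≤ 17: [(1,4) (3,0) (17,21/8) (17,151/8) (12,17)]
3. After y ≥ 9: [(68/13,9) (17,9) (17,151/8) (12,17)]
4. After y ≤ 16: [(145/13,16) (68/13,9) (17,9) (17,16)]
5. Canonical ring: [(68/13,9) (17,9) (17,16) (145/13,16)]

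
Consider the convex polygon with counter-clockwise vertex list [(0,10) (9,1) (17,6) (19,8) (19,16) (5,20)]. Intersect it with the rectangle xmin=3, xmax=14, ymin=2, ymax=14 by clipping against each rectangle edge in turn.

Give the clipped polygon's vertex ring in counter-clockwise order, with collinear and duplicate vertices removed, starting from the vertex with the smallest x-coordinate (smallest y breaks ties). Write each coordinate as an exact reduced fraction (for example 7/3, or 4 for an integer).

Clipped polygon: [(3,7) (8,2) (53/5,2) (14,33/8) (14,14) (3,14)]

1. After x ≥ 3: [(3,16) (3,7) (9,1) (17,6) (19,8) (19,16) (5,20)]
2. After x ≤ 14: [(3,16) (3,7) (9,1) (14,33/8) (14,122/7) (5,20)]
3. After y ≥ 2: [(3,16) (3,7) (8,2) (53/5,2) (14,33/8) (14,122/7) (5,20)]
4. After y ≤ 14: [(3,14) (3,7) (8,2) (53/5,2) (14,33/8) (14,14)]
5. Canonical ring: [(3,7) (8,2) (53/5,2) (14,33/8) (14,14) (3,14)]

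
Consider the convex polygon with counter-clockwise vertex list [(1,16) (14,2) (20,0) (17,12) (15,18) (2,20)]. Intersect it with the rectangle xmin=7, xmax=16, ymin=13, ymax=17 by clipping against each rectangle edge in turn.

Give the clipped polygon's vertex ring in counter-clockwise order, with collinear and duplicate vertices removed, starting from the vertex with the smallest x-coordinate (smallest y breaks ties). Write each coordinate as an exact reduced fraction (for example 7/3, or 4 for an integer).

1. After x ≥ 7: [(7,124/13) (14,2) (20,0) (17,12) (15,18) (7,250/13)]
2. After x ≤ 16: [(7,124/13) (14,2) (16,4/3) (16,15) (15,18) (7,250/13)]
3. After y ≥ 13: [(7,13) (16,13) (16,15) (15,18) (7,250/13)]
4. After y ≤ 17: [(7,17) (7,13) (16,13) (16,15) (46/3,17)]
5. Canonical ring: [(7,13) (16,13) (16,15) (46/3,17) (7,17)]

Clipped polygon: [(7,13) (16,13) (16,15) (46/3,17) (7,17)]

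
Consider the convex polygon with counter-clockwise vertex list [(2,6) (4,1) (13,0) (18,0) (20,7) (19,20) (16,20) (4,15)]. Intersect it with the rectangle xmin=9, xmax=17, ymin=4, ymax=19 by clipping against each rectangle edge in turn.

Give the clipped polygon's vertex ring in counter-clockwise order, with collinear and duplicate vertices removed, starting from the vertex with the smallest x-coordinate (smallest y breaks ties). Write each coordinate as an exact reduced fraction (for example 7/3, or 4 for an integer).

1. After x ≥ 9: [(9,4/9) (13,0) (18,0) (20,7) (19,20) (16,20) (9,205/12)]
2. After x ≤ 17: [(9,4/9) (13,0) (17,0) (17,20) (16,20) (9,205/12)]
3. After y ≥ 4: [(9,4) (17,4) (17,20) (16,20) (9,205/12)]
4. After y ≤ 19: [(9,4) (17,4) (17,19) (68/5,19) (9,205/12)]
5. Canonical ring: [(9,4) (17,4) (17,19) (68/5,19) (9,205/12)]

Clipped polygon: [(9,4) (17,4) (17,19) (68/5,19) (9,205/12)]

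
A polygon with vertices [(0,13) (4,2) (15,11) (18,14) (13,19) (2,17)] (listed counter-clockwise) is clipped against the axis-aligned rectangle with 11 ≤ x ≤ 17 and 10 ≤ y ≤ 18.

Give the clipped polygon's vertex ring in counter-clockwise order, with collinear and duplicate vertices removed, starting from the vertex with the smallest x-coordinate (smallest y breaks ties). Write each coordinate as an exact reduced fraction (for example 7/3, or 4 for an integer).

1. After x ≥ 11: [(11,85/11) (15,11) (18,14) (13,19) (11,205/11)]
2. After x ≤ 17: [(11,85/11) (15,11) (17,13) (17,15) (13,19) (11,205/11)]
3. After y ≥ 10: [(11,10) (124/9,10) (15,11) (17,13) (17,15) (13,19) (11,205/11)]
4. After y ≤ 18: [(11,18) (11,10) (124/9,10) (15,11) (17,13) (17,15) (14,18)]
5. Canonical ring: [(11,10) (124/9,10) (15,11) (17,13) (17,15) (14,18) (11,18)]

Clipped polygon: [(11,10) (124/9,10) (15,11) (17,13) (17,15) (14,18) (11,18)]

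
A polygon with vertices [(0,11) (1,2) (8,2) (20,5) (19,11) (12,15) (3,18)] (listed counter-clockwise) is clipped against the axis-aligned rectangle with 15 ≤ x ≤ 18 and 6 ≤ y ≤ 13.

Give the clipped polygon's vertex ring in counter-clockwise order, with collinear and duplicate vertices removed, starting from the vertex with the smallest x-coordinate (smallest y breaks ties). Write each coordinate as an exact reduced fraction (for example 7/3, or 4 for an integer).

1. After x ≥ 15: [(15,15/4) (20,5) (19,11) (15,93/7)]
2. After x ≤ 18: [(15,15/4) (18,9/2) (18,81/7) (15,93/7)]
3. After y ≥ 6: [(15,6) (18,6) (18,81/7) (15,93/7)]
4. After y ≤ 13: [(15,13) (15,6) (18,6) (18,81/7) (31/2,13)]
5. Canonical ring: [(15,6) (18,6) (18,81/7) (31/2,13) (15,13)]

Clipped polygon: [(15,6) (18,6) (18,81/7) (31/2,13) (15,13)]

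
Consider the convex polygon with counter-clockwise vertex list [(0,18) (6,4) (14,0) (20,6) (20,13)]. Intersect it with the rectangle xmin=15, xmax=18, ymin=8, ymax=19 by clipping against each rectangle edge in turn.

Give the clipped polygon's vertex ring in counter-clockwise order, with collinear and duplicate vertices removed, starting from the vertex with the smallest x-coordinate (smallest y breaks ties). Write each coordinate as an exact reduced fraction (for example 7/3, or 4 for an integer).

1. After x ≥ 15: [(15,57/4) (15,1) (20,6) (20,13)]
2. After x ≤ 18: [(18,27/2) (15,57/4) (15,1) (18,4)]
3. After y ≥ 8: [(18,8) (18,27/2) (15,57/4) (15,8)]
4. After y ≤ 19: [(18,8) (18,27/2) (15,57/4) (15,8)]
5. Canonical ring: [(15,8) (18,8) (18,27/2) (15,57/4)]

Clipped polygon: [(15,8) (18,8) (18,27/2) (15,57/4)]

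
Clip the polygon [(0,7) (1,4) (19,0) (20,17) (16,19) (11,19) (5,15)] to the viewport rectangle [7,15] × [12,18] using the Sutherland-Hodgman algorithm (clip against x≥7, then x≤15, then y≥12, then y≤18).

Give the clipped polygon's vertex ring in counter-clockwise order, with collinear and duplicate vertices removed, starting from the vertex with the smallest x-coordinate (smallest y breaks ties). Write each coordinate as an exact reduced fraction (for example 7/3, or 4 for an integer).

Clipped polygon: [(7,12) (15,12) (15,18) (19/2,18) (7,49/3)]

1. After x ≥ 7: [(7,8/3) (19,0) (20,17) (16,19) (11,19) (7,49/3)]
2. After x ≤ 15: [(7,8/3) (15,8/9) (15,19) (11,19) (7,49/3)]
3. After y ≥ 12: [(7,12) (15,12) (15,19) (11,19) (7,49/3)]
4. After y ≤ 18: [(7,12) (15,12) (15,18) (19/2,18) (7,49/3)]
5. Canonical ring: [(7,12) (15,12) (15,18) (19/2,18) (7,49/3)]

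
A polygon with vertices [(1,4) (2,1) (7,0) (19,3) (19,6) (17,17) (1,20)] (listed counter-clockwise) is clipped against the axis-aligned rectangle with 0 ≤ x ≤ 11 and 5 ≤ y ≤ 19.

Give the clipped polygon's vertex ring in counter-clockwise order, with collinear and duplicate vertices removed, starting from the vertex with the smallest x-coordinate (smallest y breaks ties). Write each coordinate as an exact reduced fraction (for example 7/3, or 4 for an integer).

Clipped polygon: [(1,5) (11,5) (11,145/8) (19/3,19) (1,19)]

1. After x ≥ 0: [(1,4) (2,1) (7,0) (19,3) (19,6) (17,17) (1,20)]
2. After x ≤ 11: [(1,4) (2,1) (7,0) (11,1) (11,145/8) (1,20)]
3. After y ≥ 5: [(1,5) (11,5) (11,145/8) (1,20)]
4. After y ≤ 19: [(1,19) (1,5) (11,5) (11,145/8) (19/3,19)]
5. Canonical ring: [(1,5) (11,5) (11,145/8) (19/3,19) (1,19)]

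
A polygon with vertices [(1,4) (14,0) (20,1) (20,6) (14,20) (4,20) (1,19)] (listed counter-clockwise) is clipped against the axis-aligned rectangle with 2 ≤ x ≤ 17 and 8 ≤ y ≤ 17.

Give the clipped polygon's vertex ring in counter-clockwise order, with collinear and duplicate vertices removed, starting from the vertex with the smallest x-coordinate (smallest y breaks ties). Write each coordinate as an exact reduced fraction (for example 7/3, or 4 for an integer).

Clipped polygon: [(2,8) (17,8) (17,13) (107/7,17) (2,17)]

1. After x ≥ 2: [(2,48/13) (14,0) (20,1) (20,6) (14,20) (4,20) (2,58/3)]
2. After x ≤ 17: [(2,48/13) (14,0) (17,1/2) (17,13) (14,20) (4,20) (2,58/3)]
3. After y ≥ 8: [(2,8) (17,8) (17,13) (14,20) (4,20) (2,58/3)]
4. After y ≤ 17: [(2,17) (2,8) (17,8) (17,13) (107/7,17)]
5. Canonical ring: [(2,8) (17,8) (17,13) (107/7,17) (2,17)]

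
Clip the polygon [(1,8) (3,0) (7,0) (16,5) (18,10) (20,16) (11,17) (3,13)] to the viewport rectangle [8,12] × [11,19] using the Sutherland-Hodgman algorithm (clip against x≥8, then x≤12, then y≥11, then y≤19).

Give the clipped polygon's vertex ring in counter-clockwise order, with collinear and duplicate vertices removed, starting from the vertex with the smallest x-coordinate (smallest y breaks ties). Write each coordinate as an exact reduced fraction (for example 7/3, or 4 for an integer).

1. After x ≥ 8: [(8,5/9) (16,5) (18,10) (20,16) (11,17) (8,31/2)]
2. After x ≤ 12: [(8,5/9) (12,25/9) (12,152/9) (11,17) (8,31/2)]
3. After y ≥ 11: [(8,11) (12,11) (12,152/9) (11,17) (8,31/2)]
4. After y ≤ 19: [(8,11) (12,11) (12,152/9) (11,17) (8,31/2)]
5. Canonical ring: [(8,11) (12,11) (12,152/9) (11,17) (8,31/2)]

Clipped polygon: [(8,11) (12,11) (12,152/9) (11,17) (8,31/2)]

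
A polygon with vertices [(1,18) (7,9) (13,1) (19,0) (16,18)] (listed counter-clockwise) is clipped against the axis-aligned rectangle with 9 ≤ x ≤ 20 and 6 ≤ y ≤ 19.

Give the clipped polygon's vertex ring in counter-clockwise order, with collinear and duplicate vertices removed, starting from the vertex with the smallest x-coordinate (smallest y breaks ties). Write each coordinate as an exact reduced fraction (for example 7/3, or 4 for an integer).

Clipped polygon: [(9,19/3) (37/4,6) (18,6) (16,18) (9,18)]

1. After x ≥ 9: [(9,18) (9,19/3) (13,1) (19,0) (16,18)]
2. After x ≤ 20: [(9,18) (9,19/3) (13,1) (19,0) (16,18)]
3. After y ≥ 6: [(9,18) (9,19/3) (37/4,6) (18,6) (16,18)]
4. After y ≤ 19: [(9,18) (9,19/3) (37/4,6) (18,6) (16,18)]
5. Canonical ring: [(9,19/3) (37/4,6) (18,6) (16,18) (9,18)]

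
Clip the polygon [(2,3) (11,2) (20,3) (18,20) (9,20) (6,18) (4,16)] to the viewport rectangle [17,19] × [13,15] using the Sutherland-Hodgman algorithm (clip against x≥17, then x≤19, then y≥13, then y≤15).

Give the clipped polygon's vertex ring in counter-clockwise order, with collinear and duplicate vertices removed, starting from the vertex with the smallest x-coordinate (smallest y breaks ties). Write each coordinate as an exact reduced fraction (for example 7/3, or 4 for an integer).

1. After x ≥ 17: [(17,8/3) (20,3) (18,20) (17,20)]
2. After x ≤ 19: [(17,8/3) (19,26/9) (19,23/2) (18,20) (17,20)]
3. After y ≥ 13: [(17,13) (320/17,13) (18,20) (17,20)]
4. After y ≤ 15: [(17,15) (17,13) (320/17,13) (316/17,15)]
5. Canonical ring: [(17,13) (320/17,13) (316/17,15) (17,15)]

Clipped polygon: [(17,13) (320/17,13) (316/17,15) (17,15)]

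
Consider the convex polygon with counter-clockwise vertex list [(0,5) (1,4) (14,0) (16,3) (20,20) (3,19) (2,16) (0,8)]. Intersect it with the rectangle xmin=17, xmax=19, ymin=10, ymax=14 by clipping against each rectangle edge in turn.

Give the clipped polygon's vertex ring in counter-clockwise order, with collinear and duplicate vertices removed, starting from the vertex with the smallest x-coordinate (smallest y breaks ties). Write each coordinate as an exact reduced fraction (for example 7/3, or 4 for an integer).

Clipped polygon: [(17,10) (300/17,10) (316/17,14) (17,14)]

1. After x ≥ 17: [(17,29/4) (20,20) (17,337/17)]
2. After x ≤ 19: [(17,29/4) (19,63/4) (19,339/17) (17,337/17)]
3. After y ≥ 10: [(17,10) (300/17,10) (19,63/4) (19,339/17) (17,337/17)]
4. After y ≤ 14: [(17,14) (17,10) (300/17,10) (316/17,14)]
5. Canonical ring: [(17,10) (300/17,10) (316/17,14) (17,14)]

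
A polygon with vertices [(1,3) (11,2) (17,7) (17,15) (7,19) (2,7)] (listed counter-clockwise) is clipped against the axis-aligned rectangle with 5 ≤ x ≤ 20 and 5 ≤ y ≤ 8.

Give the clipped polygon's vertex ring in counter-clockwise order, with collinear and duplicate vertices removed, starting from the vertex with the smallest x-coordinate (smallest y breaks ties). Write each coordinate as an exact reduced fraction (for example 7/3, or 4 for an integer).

Clipped polygon: [(5,5) (73/5,5) (17,7) (17,8) (5,8)]

1. After x ≥ 5: [(5,13/5) (11,2) (17,7) (17,15) (7,19) (5,71/5)]
2. After x ≤ 20: [(5,13/5) (11,2) (17,7) (17,15) (7,19) (5,71/5)]
3. After y ≥ 5: [(5,5) (73/5,5) (17,7) (17,15) (7,19) (5,71/5)]
4. After y ≤ 8: [(5,8) (5,5) (73/5,5) (17,7) (17,8)]
5. Canonical ring: [(5,5) (73/5,5) (17,7) (17,8) (5,8)]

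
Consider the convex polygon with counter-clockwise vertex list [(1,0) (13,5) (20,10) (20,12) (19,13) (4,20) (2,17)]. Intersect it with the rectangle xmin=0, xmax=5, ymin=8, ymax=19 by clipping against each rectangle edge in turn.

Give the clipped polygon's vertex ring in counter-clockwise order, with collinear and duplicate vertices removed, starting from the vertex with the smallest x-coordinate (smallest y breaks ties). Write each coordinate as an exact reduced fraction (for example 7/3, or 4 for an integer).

1. After x ≥ 0: [(1,0) (13,5) (20,10) (20,12) (19,13) (4,20) (2,17)]
2. After x ≤ 5: [(1,0) (5,5/3) (5,293/15) (4,20) (2,17)]
3. After y ≥ 8: [(25/17,8) (5,8) (5,293/15) (4,20) (2,17)]
4. After y ≤ 19: [(25/17,8) (5,8) (5,19) (10/3,19) (2,17)]
5. Canonical ring: [(25/17,8) (5,8) (5,19) (10/3,19) (2,17)]

Clipped polygon: [(25/17,8) (5,8) (5,19) (10/3,19) (2,17)]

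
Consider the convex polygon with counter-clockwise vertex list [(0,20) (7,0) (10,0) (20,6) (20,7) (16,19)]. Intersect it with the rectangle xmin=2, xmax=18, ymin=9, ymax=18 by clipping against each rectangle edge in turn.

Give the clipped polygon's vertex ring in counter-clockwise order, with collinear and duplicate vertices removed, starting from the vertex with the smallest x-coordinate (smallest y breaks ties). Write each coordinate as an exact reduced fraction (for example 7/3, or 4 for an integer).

1. After x ≥ 2: [(2,159/8) (2,100/7) (7,0) (10,0) (20,6) (20,7) (16,19)]
2. After x ≤ 18: [(2,159/8) (2,100/7) (7,0) (10,0) (18,24/5) (18,13) (16,19)]
3. After y ≥ 9: [(2,159/8) (2,100/7) (77/20,9) (18,9) (18,13) (16,19)]
4. After y ≤ 18: [(2,18) (2,100/7) (77/20,9) (18,9) (18,13) (49/3,18)]
5. Canonical ring: [(2,100/7) (77/20,9) (18,9) (18,13) (49/3,18) (2,18)]

Clipped polygon: [(2,100/7) (77/20,9) (18,9) (18,13) (49/3,18) (2,18)]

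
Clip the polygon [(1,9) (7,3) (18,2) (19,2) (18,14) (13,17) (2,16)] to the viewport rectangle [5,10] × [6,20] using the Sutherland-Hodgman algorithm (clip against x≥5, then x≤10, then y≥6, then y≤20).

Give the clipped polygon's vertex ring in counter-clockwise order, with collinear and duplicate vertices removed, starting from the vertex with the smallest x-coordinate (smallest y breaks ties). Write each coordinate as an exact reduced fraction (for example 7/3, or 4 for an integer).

Clipped polygon: [(5,6) (10,6) (10,184/11) (5,179/11)]

1. After x ≥ 5: [(5,5) (7,3) (18,2) (19,2) (18,14) (13,17) (5,179/11)]
2. After x ≤ 10: [(5,5) (7,3) (10,30/11) (10,184/11) (5,179/11)]
3. After y ≥ 6: [(5,6) (10,6) (10,184/11) (5,179/11)]
4. After y ≤ 20: [(5,6) (10,6) (10,184/11) (5,179/11)]
5. Canonical ring: [(5,6) (10,6) (10,184/11) (5,179/11)]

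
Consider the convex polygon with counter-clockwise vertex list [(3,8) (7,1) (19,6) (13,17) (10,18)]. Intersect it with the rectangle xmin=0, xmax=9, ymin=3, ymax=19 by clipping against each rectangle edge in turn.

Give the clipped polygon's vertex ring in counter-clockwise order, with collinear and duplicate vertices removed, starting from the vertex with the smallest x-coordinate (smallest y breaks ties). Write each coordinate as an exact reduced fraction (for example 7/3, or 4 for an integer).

1. After x ≥ 0: [(3,8) (7,1) (19,6) (13,17) (10,18)]
2. After x ≤ 9: [(9,116/7) (3,8) (7,1) (9,11/6)]
3. After y ≥ 3: [(9,3) (9,116/7) (3,8) (41/7,3)]
4. After y ≤ 19: [(9,3) (9,116/7) (3,8) (41/7,3)]
5. Canonical ring: [(3,8) (41/7,3) (9,3) (9,116/7)]

Clipped polygon: [(3,8) (41/7,3) (9,3) (9,116/7)]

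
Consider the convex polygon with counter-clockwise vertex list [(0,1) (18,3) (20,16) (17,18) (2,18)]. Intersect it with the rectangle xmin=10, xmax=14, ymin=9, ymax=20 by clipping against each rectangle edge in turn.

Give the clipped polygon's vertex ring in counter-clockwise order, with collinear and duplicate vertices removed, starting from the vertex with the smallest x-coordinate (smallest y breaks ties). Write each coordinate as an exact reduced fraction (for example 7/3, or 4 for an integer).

Clipped polygon: [(10,9) (14,9) (14,18) (10,18)]

1. After x ≥ 10: [(10,19/9) (18,3) (20,16) (17,18) (10,18)]
2. After x ≤ 14: [(10,19/9) (14,23/9) (14,18) (10,18)]
3. After y ≥ 9: [(10,9) (14,9) (14,18) (10,18)]
4. After y ≤ 20: [(10,9) (14,9) (14,18) (10,18)]
5. Canonical ring: [(10,9) (14,9) (14,18) (10,18)]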